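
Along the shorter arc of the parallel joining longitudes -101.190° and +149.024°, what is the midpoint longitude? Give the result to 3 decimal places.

-156.083°

Signed shortest Δλ from -101.190° to +149.024° is -109.786°.
Midpoint longitude = -101.190° + (-109.786°)/2 = -101.190° − 54.893° = -156.083°.
(The naïve average (-101.190 + +149.024)/2 = 23.917° is on the wrong side of the globe.)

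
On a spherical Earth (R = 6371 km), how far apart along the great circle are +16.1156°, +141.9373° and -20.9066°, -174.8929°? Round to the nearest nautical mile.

Δλ = -174.8929 − 141.9373 = -316.8302°; wrapped into (−180°, 180°]: 43.1698°.
Δφ = -20.9066 − 16.1156 = -37.0222°.
a = sin²(Δφ/2) + cos φ₁ · cos φ₂ · sin²(Δλ/2) = 0.222256.
c = 2·atan2(√a, √(1−a)) = 0.98185 rad → d = 6371·c ≈ 6255.35 km ≈ 3377.62 nmi.

3378 nmi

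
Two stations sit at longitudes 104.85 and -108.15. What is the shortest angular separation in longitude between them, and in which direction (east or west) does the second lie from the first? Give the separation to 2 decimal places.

Raw difference: -108.15 − 104.85 = -213.0°.
Normalise into (−180°, 180°]: -213.0° + 360° = 147.0°.
Positive ⇒ the second point lies to the east; separation 147.00°.

147.00° east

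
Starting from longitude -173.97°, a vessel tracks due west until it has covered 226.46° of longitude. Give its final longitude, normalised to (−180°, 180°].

-40.43°

Start at -173.97°; shift −226.46° → -400.43°.
-400.43° lies outside (−180°, 180°]; add 360° → -40.43°.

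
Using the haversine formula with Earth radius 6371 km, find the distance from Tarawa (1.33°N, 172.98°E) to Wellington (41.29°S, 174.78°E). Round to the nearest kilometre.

Δλ = 174.78 − 172.98 = 1.80°.
Δφ = -41.29 − 1.33 = -42.62°.
a = sin²(Δφ/2) + cos φ₁ · cos φ₂ · sin²(Δλ/2) = 0.132255.
c = 2·atan2(√a, √(1−a)) = 0.74441 rad → d = 6371·c ≈ 4742.61 km.

4743 km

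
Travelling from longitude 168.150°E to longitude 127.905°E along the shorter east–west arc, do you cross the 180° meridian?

Signed shortest Δλ = ((127.905 − 168.150 + 180) mod 360) − 180 = -40.245°.
Going west by 40.245° from +168.150° reaches +127.905° without touching 180°.

No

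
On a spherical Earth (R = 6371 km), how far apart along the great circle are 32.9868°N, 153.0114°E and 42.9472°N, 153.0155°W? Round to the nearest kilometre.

4775 km

Δλ = -153.0155 − 153.0114 = -306.0269°; wrapped into (−180°, 180°]: 53.9731°.
Δφ = 42.9472 − 32.9868 = 9.9604°.
a = sin²(Δφ/2) + cos φ₁ · cos φ₂ · sin²(Δλ/2) = 0.133966.
c = 2·atan2(√a, √(1−a)) = 0.74944 rad → d = 6371·c ≈ 4774.71 km.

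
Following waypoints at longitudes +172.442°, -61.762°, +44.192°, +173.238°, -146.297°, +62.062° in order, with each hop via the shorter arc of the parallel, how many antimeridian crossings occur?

3

Leg 1: +172.442° → -61.762°, shortest Δλ = 125.796° (east) — crosses 180°.
Leg 2: -61.762° → +44.192°, shortest Δλ = 105.954° (east) — does not cross 180°.
Leg 3: +44.192° → +173.238°, shortest Δλ = 129.046° (east) — does not cross 180°.
Leg 4: +173.238° → -146.297°, shortest Δλ = 40.465° (east) — crosses 180°.
Leg 5: -146.297° → +62.062°, shortest Δλ = -151.641° (west) — crosses 180°.
Total crossings: 3.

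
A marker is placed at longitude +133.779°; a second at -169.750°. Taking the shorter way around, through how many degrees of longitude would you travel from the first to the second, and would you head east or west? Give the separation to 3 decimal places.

56.471° east

Raw difference: -169.750 − 133.779 = -303.529°.
Normalise into (−180°, 180°]: -303.529° + 360° = 56.471°.
Positive ⇒ the second point lies to the east; separation 56.471°.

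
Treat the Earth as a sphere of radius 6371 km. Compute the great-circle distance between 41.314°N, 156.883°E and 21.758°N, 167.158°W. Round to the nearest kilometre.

3999 km

Δλ = -167.158 − 156.883 = -324.041°; wrapped into (−180°, 180°]: 35.959°.
Δφ = 21.758 − 41.314 = -19.556°.
a = sin²(Δφ/2) + cos φ₁ · cos φ₂ · sin²(Δλ/2) = 0.095310.
c = 2·atan2(√a, √(1−a)) = 0.62770 rad → d = 6371·c ≈ 3999.08 km.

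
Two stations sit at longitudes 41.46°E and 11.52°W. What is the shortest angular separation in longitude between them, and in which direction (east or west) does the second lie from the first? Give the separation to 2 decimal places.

52.98° west

Raw difference: -11.52 − 41.46 = -52.98°.
Normalise into (−180°, 180°]: -52.98° stays -52.98°.
Negative ⇒ the second point lies to the west; separation 52.98°.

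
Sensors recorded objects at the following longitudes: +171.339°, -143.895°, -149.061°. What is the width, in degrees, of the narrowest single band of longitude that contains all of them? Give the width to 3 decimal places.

Sort the longitudes: -149.061°, -143.895°, +171.339°.
Eastward gaps between consecutive values (wrapping around): 5.166°, 315.234°, 39.600°.
Largest gap = 315.234° ⇒ minimal covering band is its complement: 360° − 315.234° = 44.766°.
Band runs from +171.339° eastward to -143.895°, crossing the antimeridian.

44.766°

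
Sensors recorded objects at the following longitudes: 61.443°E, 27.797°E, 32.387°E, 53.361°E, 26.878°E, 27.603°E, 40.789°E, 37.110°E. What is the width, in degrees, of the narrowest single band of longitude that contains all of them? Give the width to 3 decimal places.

Sort the longitudes: +26.878°, +27.603°, +27.797°, +32.387°, +37.110°, +40.789°, +53.361°, +61.443°.
Eastward gaps between consecutive values (wrapping around): 0.725°, 0.194°, 4.590°, 4.723°, 3.679°, 12.572°, 8.082°, 325.435°.
Largest gap = 325.435° ⇒ minimal covering band is its complement: 360° − 325.435° = 34.565°.
Band runs from +26.878° eastward to +61.443°.

34.565°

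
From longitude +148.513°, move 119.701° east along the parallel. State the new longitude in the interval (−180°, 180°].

Start at +148.513°; shift +119.701° → +268.214°.
+268.214° lies outside (−180°, 180°]; subtract 360° → -91.786°.

-91.786°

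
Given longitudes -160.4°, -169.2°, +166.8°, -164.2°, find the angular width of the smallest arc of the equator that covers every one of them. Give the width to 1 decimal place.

32.8°

Sort the longitudes: -169.2°, -164.2°, -160.4°, +166.8°.
Eastward gaps between consecutive values (wrapping around): 5.0°, 3.8°, 327.2°, 24.0°.
Largest gap = 327.2° ⇒ minimal covering band is its complement: 360° − 327.2° = 32.8°.
Band runs from +166.8° eastward to -160.4°, crossing the antimeridian.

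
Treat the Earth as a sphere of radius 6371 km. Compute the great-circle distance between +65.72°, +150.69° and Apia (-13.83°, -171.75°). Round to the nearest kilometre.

Δλ = -171.75 − 150.69 = -322.44°; wrapped into (−180°, 180°]: 37.56°.
Δφ = -13.83 − 65.72 = -79.55°.
a = sin²(Δφ/2) + cos φ₁ · cos φ₂ · sin²(Δλ/2) = 0.450693.
c = 2·atan2(√a, √(1−a)) = 1.47202 rad → d = 6371·c ≈ 9378.25 km.

9378 km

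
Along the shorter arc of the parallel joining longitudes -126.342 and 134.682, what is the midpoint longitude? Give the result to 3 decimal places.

Signed shortest Δλ from -126.342° to +134.682° is -98.976°.
Midpoint longitude = -126.342° + (-98.976°)/2 = -126.342° − 49.488° = -175.830°.
(The naïve average (-126.342 + +134.682)/2 = 4.17° is on the wrong side of the globe.)

-175.830°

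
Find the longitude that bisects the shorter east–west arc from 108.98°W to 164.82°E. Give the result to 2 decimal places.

152.08°W

Signed shortest Δλ from -108.98° to +164.82° is -86.20°.
Midpoint longitude = -108.98° + (-86.20°)/2 = -108.98° − 43.10° = -152.08°.
(The naïve average (-108.98 + +164.82)/2 = 27.92° is on the wrong side of the globe.)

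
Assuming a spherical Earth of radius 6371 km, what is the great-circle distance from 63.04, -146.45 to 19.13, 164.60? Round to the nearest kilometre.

Δλ = 164.60 − -146.45 = 311.05°; wrapped into (−180°, 180°]: -48.95°.
Δφ = 19.13 − 63.04 = -43.91°.
a = sin²(Δφ/2) + cos φ₁ · cos φ₂ · sin²(Δλ/2) = 0.213304.
c = 2·atan2(√a, √(1−a)) = 0.96016 rad → d = 6371·c ≈ 6117.16 km.

6117 km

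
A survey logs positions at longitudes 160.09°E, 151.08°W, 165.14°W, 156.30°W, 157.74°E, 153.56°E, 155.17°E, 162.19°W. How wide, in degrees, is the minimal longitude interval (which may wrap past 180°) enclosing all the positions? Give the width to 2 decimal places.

55.36°

Sort the longitudes: -165.14°, -162.19°, -156.30°, -151.08°, +153.56°, +155.17°, +157.74°, +160.09°.
Eastward gaps between consecutive values (wrapping around): 2.95°, 5.89°, 5.22°, 304.64°, 1.61°, 2.57°, 2.35°, 34.77°.
Largest gap = 304.64° ⇒ minimal covering band is its complement: 360° − 304.64° = 55.36°.
Band runs from +153.56° eastward to -151.08°, crossing the antimeridian.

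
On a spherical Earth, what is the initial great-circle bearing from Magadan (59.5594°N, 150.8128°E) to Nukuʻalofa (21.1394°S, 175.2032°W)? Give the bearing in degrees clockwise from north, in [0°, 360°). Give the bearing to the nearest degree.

148°

Δλ = -175.2032 − 150.8128 = -326.0160°; wrapped into (−180°, 180°]: 33.9840°.
θ = atan2( sin Δλ · cos φ₂ , cos φ₁ · sin φ₂ − sin φ₁ · cos φ₂ · cos Δλ )
  = atan2(0.52135, -0.84950) = 148.462° → normalised to [0°, 360°): 148.462°.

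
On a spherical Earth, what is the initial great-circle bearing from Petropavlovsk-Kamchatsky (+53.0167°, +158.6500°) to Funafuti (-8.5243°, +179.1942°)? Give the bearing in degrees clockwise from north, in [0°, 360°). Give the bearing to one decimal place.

Δλ = 179.1942 − 158.6500 = 20.5442°.
θ = atan2( sin Δλ · cos φ₂ , cos φ₁ · sin φ₂ − sin φ₁ · cos φ₂ · cos Δλ )
  = atan2(0.34705, -0.82892) = 157.282° → normalised to [0°, 360°): 157.282°.

157.3°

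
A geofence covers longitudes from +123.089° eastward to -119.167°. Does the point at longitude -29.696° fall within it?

Band width going east from +123.089° to -119.167°: ((-119.167 − 123.089) mod 360) = 117.744°.
Offset of -29.696° east of the west edge: ((-29.696 − 123.089) mod 360) = 207.215°.
207.215° > 117.744° ⇒ outside.

No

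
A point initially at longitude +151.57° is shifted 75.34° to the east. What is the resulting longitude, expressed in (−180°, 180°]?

-133.09°

Start at +151.57°; shift +75.34° → +226.91°.
+226.91° lies outside (−180°, 180°]; subtract 360° → -133.09°.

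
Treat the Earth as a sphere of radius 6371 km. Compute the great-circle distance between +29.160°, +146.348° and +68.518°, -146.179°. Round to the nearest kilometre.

6097 km

Δλ = -146.179 − 146.348 = -292.527°; wrapped into (−180°, 180°]: 67.473°.
Δφ = 68.518 − 29.160 = 39.358°.
a = sin²(Δφ/2) + cos φ₁ · cos φ₂ · sin²(Δλ/2) = 0.212039.
c = 2·atan2(√a, √(1−a)) = 0.95706 rad → d = 6371·c ≈ 6097.46 km.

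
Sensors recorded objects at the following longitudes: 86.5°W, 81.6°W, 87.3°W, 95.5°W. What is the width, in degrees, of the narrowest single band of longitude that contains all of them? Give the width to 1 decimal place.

Sort the longitudes: -95.5°, -87.3°, -86.5°, -81.6°.
Eastward gaps between consecutive values (wrapping around): 8.2°, 0.8°, 4.9°, 346.1°.
Largest gap = 346.1° ⇒ minimal covering band is its complement: 360° − 346.1° = 13.9°.
Band runs from -95.5° eastward to -81.6°.

13.9°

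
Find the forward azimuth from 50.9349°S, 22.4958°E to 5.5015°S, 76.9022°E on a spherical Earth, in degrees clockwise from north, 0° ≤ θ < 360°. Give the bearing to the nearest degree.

64°

Δλ = 76.9022 − 22.4958 = 54.4064°.
θ = atan2( sin Δλ · cos φ₂ , cos φ₁ · sin φ₂ − sin φ₁ · cos φ₂ · cos Δλ )
  = atan2(0.80942, 0.38941) = 64.308° → normalised to [0°, 360°): 64.308°.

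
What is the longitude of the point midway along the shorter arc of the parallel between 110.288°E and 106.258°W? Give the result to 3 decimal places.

Signed shortest Δλ from +110.288° to -106.258° is +143.454°.
Midpoint longitude = +110.288° + (+143.454°)/2 = +110.288° + 71.727° = +182.015°.
Normalise into (−180°, 180°]: -177.985°.
(The naïve average (+110.288 + -106.258)/2 = 2.015° is on the wrong side of the globe.)

177.985°W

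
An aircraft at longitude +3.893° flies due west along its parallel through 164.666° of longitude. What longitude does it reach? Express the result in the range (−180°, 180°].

-160.773°

Start at +3.893°; shift −164.666° → -160.773°.
-160.773° already lies in (−180°, 180°].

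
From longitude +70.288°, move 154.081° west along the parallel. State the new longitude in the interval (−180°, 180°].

-83.793°

Start at +70.288°; shift −154.081° → -83.793°.
-83.793° already lies in (−180°, 180°].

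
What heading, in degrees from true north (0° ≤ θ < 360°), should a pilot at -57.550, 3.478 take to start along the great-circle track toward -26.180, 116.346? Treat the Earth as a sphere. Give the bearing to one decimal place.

122.7°

Δλ = 116.346 − 3.478 = 112.868°.
θ = atan2( sin Δλ · cos φ₂ , cos φ₁ · sin φ₂ − sin φ₁ · cos φ₂ · cos Δλ )
  = atan2(0.82688, -0.53102) = 122.708° → normalised to [0°, 360°): 122.708°.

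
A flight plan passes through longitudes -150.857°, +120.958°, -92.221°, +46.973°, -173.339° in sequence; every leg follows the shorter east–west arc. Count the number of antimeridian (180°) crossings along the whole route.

3

Leg 1: -150.857° → +120.958°, shortest Δλ = -88.185° (west) — crosses 180°.
Leg 2: +120.958° → -92.221°, shortest Δλ = 146.821° (east) — crosses 180°.
Leg 3: -92.221° → +46.973°, shortest Δλ = 139.194° (east) — does not cross 180°.
Leg 4: +46.973° → -173.339°, shortest Δλ = 139.688° (east) — crosses 180°.
Total crossings: 3.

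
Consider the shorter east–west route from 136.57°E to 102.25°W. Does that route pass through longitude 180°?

Yes

Naïve |-102.25 − 136.57| = 238.82° > 180°, so the shorter arc goes the other way round — across 180°.
Signed shortest Δλ = ((-102.25 − 136.57 + 180) mod 360) − 180 = 121.18°.
Going east by 121.18° from +136.57° passes through 180° before reaching -102.25°.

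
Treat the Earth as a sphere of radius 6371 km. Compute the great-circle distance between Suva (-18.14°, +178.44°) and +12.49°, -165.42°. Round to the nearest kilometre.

Δλ = -165.42 − 178.44 = -343.86°; wrapped into (−180°, 180°]: 16.14°.
Δφ = 12.49 − -18.14 = 30.63°.
a = sin²(Δφ/2) + cos φ₁ · cos φ₂ · sin²(Δλ/2) = 0.088047.
c = 2·atan2(√a, √(1−a)) = 0.60253 rad → d = 6371·c ≈ 3838.70 km.

3839 km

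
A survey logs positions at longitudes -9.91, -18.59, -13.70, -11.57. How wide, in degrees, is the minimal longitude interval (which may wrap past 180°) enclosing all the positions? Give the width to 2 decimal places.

Sort the longitudes: -18.59°, -13.70°, -11.57°, -9.91°.
Eastward gaps between consecutive values (wrapping around): 4.89°, 2.13°, 1.66°, 351.32°.
Largest gap = 351.32° ⇒ minimal covering band is its complement: 360° − 351.32° = 8.68°.
Band runs from -18.59° eastward to -9.91°.

8.68°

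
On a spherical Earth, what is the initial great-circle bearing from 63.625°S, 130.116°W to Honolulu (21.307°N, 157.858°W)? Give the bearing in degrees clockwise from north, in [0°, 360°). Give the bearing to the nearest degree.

Δλ = -157.858 − -130.116 = -27.742°.
θ = atan2( sin Δλ · cos φ₂ , cos φ₁ · sin φ₂ − sin φ₁ · cos φ₂ · cos Δλ )
  = atan2(-0.43367, 0.90015) = -25.724° → normalised to [0°, 360°): 334.276°.

334°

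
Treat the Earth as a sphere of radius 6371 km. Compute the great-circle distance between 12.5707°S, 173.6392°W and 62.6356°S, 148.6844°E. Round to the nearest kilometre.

Δλ = 148.6844 − -173.6392 = 322.3236°; wrapped into (−180°, 180°]: -37.6764°.
Δφ = -62.6356 − -12.5707 = -50.0649°.
a = sin²(Δφ/2) + cos φ₁ · cos φ₂ · sin²(Δλ/2) = 0.225815.
c = 2·atan2(√a, √(1−a)) = 0.99038 rad → d = 6371·c ≈ 6309.73 km.

6310 km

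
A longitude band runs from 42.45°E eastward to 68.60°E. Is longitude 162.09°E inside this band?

No

Band width going east from +42.45° to +68.60°: ((68.60 − 42.45) mod 360) = 26.15°.
Offset of +162.09° east of the west edge: ((162.09 − 42.45) mod 360) = 119.64°.
119.64° > 26.15° ⇒ outside.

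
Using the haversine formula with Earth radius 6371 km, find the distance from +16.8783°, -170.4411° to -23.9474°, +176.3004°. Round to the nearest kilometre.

4762 km

Δλ = 176.3004 − -170.4411 = 346.7415°; wrapped into (−180°, 180°]: -13.2585°.
Δφ = -23.9474 − 16.8783 = -40.8257°.
a = sin²(Δφ/2) + cos φ₁ · cos φ₂ · sin²(Δλ/2) = 0.133305.
c = 2·atan2(√a, √(1−a)) = 0.74750 rad → d = 6371·c ≈ 4762.32 km.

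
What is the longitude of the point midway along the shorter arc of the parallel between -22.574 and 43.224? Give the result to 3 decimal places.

Signed shortest Δλ from -22.574° to +43.224° is +65.798°.
Midpoint longitude = -22.574° + (+65.798°)/2 = -22.574° + 32.899° = +10.325°.

+10.325°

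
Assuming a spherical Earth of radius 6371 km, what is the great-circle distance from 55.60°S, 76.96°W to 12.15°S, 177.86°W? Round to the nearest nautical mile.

5165 nmi

Δλ = -177.86 − -76.96 = -100.90°.
Δφ = -12.15 − -55.60 = 43.45°.
a = sin²(Δφ/2) + cos φ₁ · cos φ₂ · sin²(Δλ/2) = 0.465388.
c = 2·atan2(√a, √(1−a)) = 1.50152 rad → d = 6371·c ≈ 9566.17 km ≈ 5165.32 nmi.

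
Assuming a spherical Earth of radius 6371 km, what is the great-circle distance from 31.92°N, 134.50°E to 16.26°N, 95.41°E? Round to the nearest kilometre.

4303 km

Δλ = 95.41 − 134.50 = -39.09°.
Δφ = 16.26 − 31.92 = -15.66°.
a = sin²(Δφ/2) + cos φ₁ · cos φ₂ · sin²(Δλ/2) = 0.109758.
c = 2·atan2(√a, √(1−a)) = 0.67536 rad → d = 6371·c ≈ 4302.69 km.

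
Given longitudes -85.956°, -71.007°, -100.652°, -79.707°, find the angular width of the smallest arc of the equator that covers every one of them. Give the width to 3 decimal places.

Sort the longitudes: -100.652°, -85.956°, -79.707°, -71.007°.
Eastward gaps between consecutive values (wrapping around): 14.696°, 6.249°, 8.700°, 330.355°.
Largest gap = 330.355° ⇒ minimal covering band is its complement: 360° − 330.355° = 29.645°.
Band runs from -100.652° eastward to -71.007°.

29.645°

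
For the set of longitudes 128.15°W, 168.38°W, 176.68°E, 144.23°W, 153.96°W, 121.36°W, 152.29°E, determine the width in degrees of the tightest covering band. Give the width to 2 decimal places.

Sort the longitudes: -168.38°, -153.96°, -144.23°, -128.15°, -121.36°, +152.29°, +176.68°.
Eastward gaps between consecutive values (wrapping around): 14.42°, 9.73°, 16.08°, 6.79°, 273.65°, 24.39°, 14.94°.
Largest gap = 273.65° ⇒ minimal covering band is its complement: 360° − 273.65° = 86.35°.
Band runs from +152.29° eastward to -121.36°, crossing the antimeridian.

86.35°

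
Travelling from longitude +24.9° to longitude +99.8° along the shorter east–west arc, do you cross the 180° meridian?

No

Signed shortest Δλ = ((99.8 − 24.9 + 180) mod 360) − 180 = 74.9°.
Going east by 74.9° from +24.9° reaches +99.8° without touching 180°.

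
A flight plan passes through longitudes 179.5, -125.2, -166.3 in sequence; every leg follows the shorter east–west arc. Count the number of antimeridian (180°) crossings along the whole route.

Leg 1: +179.5° → -125.2°, shortest Δλ = 55.3° (east) — crosses 180°.
Leg 2: -125.2° → -166.3°, shortest Δλ = -41.1° (west) — does not cross 180°.
Total crossings: 1.

1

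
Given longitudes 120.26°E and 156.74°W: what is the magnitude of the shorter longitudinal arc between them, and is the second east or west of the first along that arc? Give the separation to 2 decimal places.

Raw difference: -156.74 − 120.26 = -277.0°.
Normalise into (−180°, 180°]: -277.0° + 360° = 83.0°.
Positive ⇒ the second point lies to the east; separation 83.00°.

83.00° east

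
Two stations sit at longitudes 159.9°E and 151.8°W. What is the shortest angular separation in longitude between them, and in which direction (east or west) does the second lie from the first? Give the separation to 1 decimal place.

Raw difference: -151.8 − 159.9 = -311.7°.
Normalise into (−180°, 180°]: -311.7° + 360° = 48.3°.
Positive ⇒ the second point lies to the east; separation 48.3°.

48.3° east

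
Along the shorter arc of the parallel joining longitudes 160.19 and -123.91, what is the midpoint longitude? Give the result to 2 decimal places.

-161.86°

Signed shortest Δλ from +160.19° to -123.91° is +75.90°.
Midpoint longitude = +160.19° + (+75.90°)/2 = +160.19° + 37.95° = +198.14°.
Normalise into (−180°, 180°]: -161.86°.
(The naïve average (+160.19 + -123.91)/2 = 18.14° is on the wrong side of the globe.)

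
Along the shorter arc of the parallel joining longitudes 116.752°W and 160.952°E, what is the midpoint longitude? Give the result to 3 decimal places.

Signed shortest Δλ from -116.752° to +160.952° is -82.296°.
Midpoint longitude = -116.752° + (-82.296°)/2 = -116.752° − 41.148° = -157.900°.
(The naïve average (-116.752 + +160.952)/2 = 22.1° is on the wrong side of the globe.)

157.900°W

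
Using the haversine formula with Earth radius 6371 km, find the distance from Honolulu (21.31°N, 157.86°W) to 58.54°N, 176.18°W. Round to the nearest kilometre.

4393 km

Δλ = -176.18 − -157.86 = -18.32°.
Δφ = 58.54 − 21.31 = 37.23°.
a = sin²(Δφ/2) + cos φ₁ · cos φ₂ · sin²(Δλ/2) = 0.114215.
c = 2·atan2(√a, √(1−a)) = 0.68949 rad → d = 6371·c ≈ 4392.75 km.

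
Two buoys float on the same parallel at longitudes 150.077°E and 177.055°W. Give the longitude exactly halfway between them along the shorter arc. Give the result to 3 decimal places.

166.511°E

Signed shortest Δλ from +150.077° to -177.055° is +32.868°.
Midpoint longitude = +150.077° + (+32.868°)/2 = +150.077° + 16.434° = +166.511°.
(The naïve average (+150.077 + -177.055)/2 = -13.489° is on the wrong side of the globe.)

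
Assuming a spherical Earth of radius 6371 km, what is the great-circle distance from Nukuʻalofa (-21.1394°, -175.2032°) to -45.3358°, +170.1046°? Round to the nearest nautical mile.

Δλ = 170.1046 − -175.2032 = 345.3078°; wrapped into (−180°, 180°]: -14.6922°.
Δφ = -45.3358 − -21.1394 = -24.1964°.
a = sin²(Δφ/2) + cos φ₁ · cos φ₂ · sin²(Δλ/2) = 0.054646.
c = 2·atan2(√a, √(1−a)) = 0.47190 rad → d = 6371·c ≈ 3006.45 km ≈ 1623.35 nmi.

1623 nmi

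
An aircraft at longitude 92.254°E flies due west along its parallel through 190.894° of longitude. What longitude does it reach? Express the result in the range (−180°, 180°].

98.640°W

Start at +92.254°; shift −190.894° → -98.640°.
-98.640° already lies in (−180°, 180°].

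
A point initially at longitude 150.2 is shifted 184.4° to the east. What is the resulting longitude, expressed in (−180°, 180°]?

Start at +150.2°; shift +184.4° → +334.6°.
+334.6° lies outside (−180°, 180°]; subtract 360° → -25.4°.

-25.4°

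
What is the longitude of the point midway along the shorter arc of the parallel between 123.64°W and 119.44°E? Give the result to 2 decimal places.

177.90°E

Signed shortest Δλ from -123.64° to +119.44° is -116.92°.
Midpoint longitude = -123.64° + (-116.92°)/2 = -123.64° − 58.46° = -182.10°.
Normalise into (−180°, 180°]: +177.90°.
(The naïve average (-123.64 + +119.44)/2 = -2.1° is on the wrong side of the globe.)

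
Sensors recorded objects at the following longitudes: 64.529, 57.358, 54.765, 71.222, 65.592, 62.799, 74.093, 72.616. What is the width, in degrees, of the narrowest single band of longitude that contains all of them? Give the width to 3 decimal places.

Sort the longitudes: +54.765°, +57.358°, +62.799°, +64.529°, +65.592°, +71.222°, +72.616°, +74.093°.
Eastward gaps between consecutive values (wrapping around): 2.593°, 5.441°, 1.730°, 1.063°, 5.630°, 1.394°, 1.477°, 340.672°.
Largest gap = 340.672° ⇒ minimal covering band is its complement: 360° − 340.672° = 19.328°.
Band runs from +54.765° eastward to +74.093°.

19.328°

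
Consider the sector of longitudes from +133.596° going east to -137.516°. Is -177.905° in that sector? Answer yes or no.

Yes

Band width going east from +133.596° to -137.516°: ((-137.516 − 133.596) mod 360) = 88.888°.
Offset of -177.905° east of the west edge: ((-177.905 − 133.596) mod 360) = 48.499°.
48.499° ≤ 88.888° ⇒ inside.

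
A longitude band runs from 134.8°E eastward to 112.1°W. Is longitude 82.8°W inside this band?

No

Band width going east from +134.8° to -112.1°: ((-112.1 − 134.8) mod 360) = 113.1°.
Offset of -82.8° east of the west edge: ((-82.8 − 134.8) mod 360) = 142.4°.
142.4° > 113.1° ⇒ outside.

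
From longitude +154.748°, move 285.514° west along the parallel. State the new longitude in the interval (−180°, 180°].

-130.766°

Start at +154.748°; shift −285.514° → -130.766°.
-130.766° already lies in (−180°, 180°].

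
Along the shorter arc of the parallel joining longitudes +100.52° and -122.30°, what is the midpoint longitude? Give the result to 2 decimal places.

Signed shortest Δλ from +100.52° to -122.30° is +137.18°.
Midpoint longitude = +100.52° + (+137.18°)/2 = +100.52° + 68.59° = +169.11°.
(The naïve average (+100.52 + -122.30)/2 = -10.89° is on the wrong side of the globe.)

+169.11°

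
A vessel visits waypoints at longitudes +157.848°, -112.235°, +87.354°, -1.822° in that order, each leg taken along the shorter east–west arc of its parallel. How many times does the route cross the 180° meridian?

2

Leg 1: +157.848° → -112.235°, shortest Δλ = 89.917° (east) — crosses 180°.
Leg 2: -112.235° → +87.354°, shortest Δλ = -160.411° (west) — crosses 180°.
Leg 3: +87.354° → -1.822°, shortest Δλ = -89.176° (west) — does not cross 180°.
Total crossings: 2.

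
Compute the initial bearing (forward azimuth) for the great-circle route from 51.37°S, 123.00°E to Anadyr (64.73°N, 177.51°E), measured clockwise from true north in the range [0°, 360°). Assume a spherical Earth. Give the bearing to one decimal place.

24.6°

Δλ = 177.51 − 123.00 = 54.51°.
θ = atan2( sin Δλ · cos φ₂ , cos φ₁ · sin φ₂ − sin φ₁ · cos φ₂ · cos Δλ )
  = atan2(0.34758, 0.75815) = 24.629° → normalised to [0°, 360°): 24.629°.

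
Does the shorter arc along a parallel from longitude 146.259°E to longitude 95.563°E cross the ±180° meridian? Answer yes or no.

Signed shortest Δλ = ((95.563 − 146.259 + 180) mod 360) − 180 = -50.696°.
Going west by 50.696° from +146.259° reaches +95.563° without touching 180°.

No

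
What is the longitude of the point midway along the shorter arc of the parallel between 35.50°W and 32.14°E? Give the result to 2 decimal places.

Signed shortest Δλ from -35.50° to +32.14° is +67.64°.
Midpoint longitude = -35.50° + (+67.64°)/2 = -35.50° + 33.82° = -1.68°.

1.68°W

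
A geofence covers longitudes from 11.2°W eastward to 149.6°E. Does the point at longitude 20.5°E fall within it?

Band width going east from -11.2° to +149.6°: ((149.6 − -11.2) mod 360) = 160.8°.
Offset of +20.5° east of the west edge: ((20.5 − -11.2) mod 360) = 31.7°.
31.7° ≤ 160.8° ⇒ inside.

Yes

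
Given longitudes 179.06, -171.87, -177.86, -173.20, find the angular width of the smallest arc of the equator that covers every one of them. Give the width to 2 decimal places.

Sort the longitudes: -177.86°, -173.20°, -171.87°, +179.06°.
Eastward gaps between consecutive values (wrapping around): 4.66°, 1.33°, 350.93°, 3.08°.
Largest gap = 350.93° ⇒ minimal covering band is its complement: 360° − 350.93° = 9.07°.
Band runs from +179.06° eastward to -171.87°, crossing the antimeridian.

9.07°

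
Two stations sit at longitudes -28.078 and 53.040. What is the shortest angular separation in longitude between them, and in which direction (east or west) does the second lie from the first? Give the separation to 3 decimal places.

Raw difference: 53.040 − -28.078 = 81.118°.
Normalise into (−180°, 180°]: 81.118° stays 81.118°.
Positive ⇒ the second point lies to the east; separation 81.118°.

81.118° east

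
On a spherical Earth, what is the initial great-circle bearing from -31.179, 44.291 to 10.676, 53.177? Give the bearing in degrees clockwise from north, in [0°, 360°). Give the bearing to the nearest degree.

Δλ = 53.177 − 44.291 = 8.886°.
θ = atan2( sin Δλ · cos φ₂ , cos φ₁ · sin φ₂ − sin φ₁ · cos φ₂ · cos Δλ )
  = atan2(0.15180, 0.66114) = 12.931° → normalised to [0°, 360°): 12.931°.

13°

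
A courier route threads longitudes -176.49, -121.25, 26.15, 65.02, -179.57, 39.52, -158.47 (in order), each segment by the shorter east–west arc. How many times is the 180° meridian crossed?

3

Leg 1: -176.49° → -121.25°, shortest Δλ = 55.24° (east) — does not cross 180°.
Leg 2: -121.25° → +26.15°, shortest Δλ = 147.4° (east) — does not cross 180°.
Leg 3: +26.15° → +65.02°, shortest Δλ = 38.87° (east) — does not cross 180°.
Leg 4: +65.02° → -179.57°, shortest Δλ = 115.41° (east) — crosses 180°.
Leg 5: -179.57° → +39.52°, shortest Δλ = -140.91° (west) — crosses 180°.
Leg 6: +39.52° → -158.47°, shortest Δλ = 162.01° (east) — crosses 180°.
Total crossings: 3.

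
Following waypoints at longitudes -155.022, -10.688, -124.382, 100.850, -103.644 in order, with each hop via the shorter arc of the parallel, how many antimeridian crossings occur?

2

Leg 1: -155.022° → -10.688°, shortest Δλ = 144.334° (east) — does not cross 180°.
Leg 2: -10.688° → -124.382°, shortest Δλ = -113.694° (west) — does not cross 180°.
Leg 3: -124.382° → +100.850°, shortest Δλ = -134.768° (west) — crosses 180°.
Leg 4: +100.850° → -103.644°, shortest Δλ = 155.506° (east) — crosses 180°.
Total crossings: 2.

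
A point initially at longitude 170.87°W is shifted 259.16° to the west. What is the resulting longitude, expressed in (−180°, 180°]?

70.03°W

Start at -170.87°; shift −259.16° → -430.03°.
-430.03° lies outside (−180°, 180°]; add 360° → -70.03°.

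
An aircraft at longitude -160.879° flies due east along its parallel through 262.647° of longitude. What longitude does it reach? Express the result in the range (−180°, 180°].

+101.768°

Start at -160.879°; shift +262.647° → +101.768°.
+101.768° already lies in (−180°, 180°].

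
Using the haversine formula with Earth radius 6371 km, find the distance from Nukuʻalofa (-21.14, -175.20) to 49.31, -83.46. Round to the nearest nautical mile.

6423 nmi

Δλ = -83.46 − -175.20 = 91.74°.
Δφ = 49.31 − -21.14 = 70.45°.
a = sin²(Δφ/2) + cos φ₁ · cos φ₂ · sin²(Δλ/2) = 0.645962.
c = 2·atan2(√a, √(1−a)) = 1.86703 rad → d = 6371·c ≈ 11894.88 km ≈ 6422.72 nmi.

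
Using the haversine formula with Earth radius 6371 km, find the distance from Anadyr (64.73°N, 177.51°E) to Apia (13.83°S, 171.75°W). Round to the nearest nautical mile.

4742 nmi

Δλ = -171.75 − 177.51 = -349.26°; wrapped into (−180°, 180°]: 10.74°.
Δφ = -13.83 − 64.73 = -78.56°.
a = sin²(Δφ/2) + cos φ₁ · cos φ₂ · sin²(Δλ/2) = 0.404460.
c = 2·atan2(√a, √(1−a)) = 1.37853 rad → d = 6371·c ≈ 8782.64 km ≈ 4742.24 nmi.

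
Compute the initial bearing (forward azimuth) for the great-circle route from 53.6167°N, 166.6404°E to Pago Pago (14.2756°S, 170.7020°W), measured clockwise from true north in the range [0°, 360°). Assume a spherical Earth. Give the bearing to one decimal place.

Δλ = -170.7020 − 166.6404 = -337.3424°; wrapped into (−180°, 180°]: 22.6576°.
θ = atan2( sin Δλ · cos φ₂ , cos φ₁ · sin φ₂ − sin φ₁ · cos φ₂ · cos Δλ )
  = atan2(0.37333, -0.86626) = 156.686° → normalised to [0°, 360°): 156.686°.

156.7°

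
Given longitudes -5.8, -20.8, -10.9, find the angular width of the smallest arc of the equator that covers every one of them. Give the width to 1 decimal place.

15.0°

Sort the longitudes: -20.8°, -10.9°, -5.8°.
Eastward gaps between consecutive values (wrapping around): 9.9°, 5.1°, 345.0°.
Largest gap = 345.0° ⇒ minimal covering band is its complement: 360° − 345.0° = 15.0°.
Band runs from -20.8° eastward to -5.8°.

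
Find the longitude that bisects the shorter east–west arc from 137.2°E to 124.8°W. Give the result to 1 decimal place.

Signed shortest Δλ from +137.2° to -124.8° is +98.0°.
Midpoint longitude = +137.2° + (+98.0°)/2 = +137.2° + 49.0° = +186.2°.
Normalise into (−180°, 180°]: -173.8°.
(The naïve average (+137.2 + -124.8)/2 = 6.2° is on the wrong side of the globe.)

173.8°W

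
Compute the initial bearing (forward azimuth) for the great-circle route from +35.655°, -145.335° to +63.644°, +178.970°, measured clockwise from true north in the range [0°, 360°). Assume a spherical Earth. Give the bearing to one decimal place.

333.4°

Δλ = 178.970 − -145.335 = 324.305°; wrapped into (−180°, 180°]: -35.695°.
θ = atan2( sin Δλ · cos φ₂ , cos φ₁ · sin φ₂ − sin φ₁ · cos φ₂ · cos Δλ )
  = atan2(-0.25903, 0.51792) = -26.571° → normalised to [0°, 360°): 333.429°.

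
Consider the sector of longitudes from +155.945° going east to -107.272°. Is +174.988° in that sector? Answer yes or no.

Yes

Band width going east from +155.945° to -107.272°: ((-107.272 − 155.945) mod 360) = 96.783°.
Offset of +174.988° east of the west edge: ((174.988 − 155.945) mod 360) = 19.043°.
19.043° ≤ 96.783° ⇒ inside.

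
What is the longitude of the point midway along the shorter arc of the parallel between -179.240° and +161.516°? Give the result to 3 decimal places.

+171.138°

Signed shortest Δλ from -179.240° to +161.516° is -19.244°.
Midpoint longitude = -179.240° + (-19.244°)/2 = -179.240° − 9.622° = -188.862°.
Normalise into (−180°, 180°]: +171.138°.
(The naïve average (-179.240 + +161.516)/2 = -8.862° is on the wrong side of the globe.)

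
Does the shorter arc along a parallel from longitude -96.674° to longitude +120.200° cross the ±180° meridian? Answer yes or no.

Yes

Naïve |120.200 − -96.674| = 216.874° > 180°, so the shorter arc goes the other way round — across 180°.
Signed shortest Δλ = ((120.200 − -96.674 + 180) mod 360) − 180 = -143.126°.
Going west by 143.126° from -96.674° passes through 180° before reaching +120.200°.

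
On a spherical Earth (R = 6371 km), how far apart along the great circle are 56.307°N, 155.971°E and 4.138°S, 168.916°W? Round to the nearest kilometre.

7437 km

Δλ = -168.916 − 155.971 = -324.887°; wrapped into (−180°, 180°]: 35.113°.
Δφ = -4.138 − 56.307 = -60.445°.
a = sin²(Δφ/2) + cos φ₁ · cos φ₂ · sin²(Δλ/2) = 0.303715.
c = 2·atan2(√a, √(1−a)) = 1.16737 rad → d = 6371·c ≈ 7437.33 km.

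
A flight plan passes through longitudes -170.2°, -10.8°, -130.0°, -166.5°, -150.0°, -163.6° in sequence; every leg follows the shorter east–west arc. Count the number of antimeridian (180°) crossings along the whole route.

0

Leg 1: -170.2° → -10.8°, shortest Δλ = 159.4° (east) — does not cross 180°.
Leg 2: -10.8° → -130.0°, shortest Δλ = -119.2° (west) — does not cross 180°.
Leg 3: -130.0° → -166.5°, shortest Δλ = -36.5° (west) — does not cross 180°.
Leg 4: -166.5° → -150.0°, shortest Δλ = 16.5° (east) — does not cross 180°.
Leg 5: -150.0° → -163.6°, shortest Δλ = -13.6° (west) — does not cross 180°.
Total crossings: 0.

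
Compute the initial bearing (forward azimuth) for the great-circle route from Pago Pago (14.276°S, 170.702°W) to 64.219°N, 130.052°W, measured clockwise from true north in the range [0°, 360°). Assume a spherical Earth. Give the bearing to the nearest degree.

17°

Δλ = -130.052 − -170.702 = 40.650°.
θ = atan2( sin Δλ · cos φ₂ , cos φ₁ · sin φ₂ − sin φ₁ · cos φ₂ · cos Δλ )
  = atan2(0.28333, 0.95403) = 16.541° → normalised to [0°, 360°): 16.541°.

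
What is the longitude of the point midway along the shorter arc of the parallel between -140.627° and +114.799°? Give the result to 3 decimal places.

Signed shortest Δλ from -140.627° to +114.799° is -104.574°.
Midpoint longitude = -140.627° + (-104.574°)/2 = -140.627° − 52.287° = -192.914°.
Normalise into (−180°, 180°]: +167.086°.
(The naïve average (-140.627 + +114.799)/2 = -12.914° is on the wrong side of the globe.)

+167.086°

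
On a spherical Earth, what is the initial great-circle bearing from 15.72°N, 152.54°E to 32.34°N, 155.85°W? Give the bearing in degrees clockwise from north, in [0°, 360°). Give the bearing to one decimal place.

60.6°

Δλ = -155.85 − 152.54 = -308.39°; wrapped into (−180°, 180°]: 51.61°.
θ = atan2( sin Δλ · cos φ₂ , cos φ₁ · sin φ₂ − sin φ₁ · cos φ₂ · cos Δλ )
  = atan2(0.66223, 0.37278) = 60.624° → normalised to [0°, 360°): 60.624°.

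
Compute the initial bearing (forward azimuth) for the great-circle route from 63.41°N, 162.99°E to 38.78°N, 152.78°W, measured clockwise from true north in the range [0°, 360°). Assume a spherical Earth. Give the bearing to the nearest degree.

112°

Δλ = -152.78 − 162.99 = -315.77°; wrapped into (−180°, 180°]: 44.23°.
θ = atan2( sin Δλ · cos φ₂ , cos φ₁ · sin φ₂ − sin φ₁ · cos φ₂ · cos Δλ )
  = atan2(0.54377, -0.21916) = 111.951° → normalised to [0°, 360°): 111.951°.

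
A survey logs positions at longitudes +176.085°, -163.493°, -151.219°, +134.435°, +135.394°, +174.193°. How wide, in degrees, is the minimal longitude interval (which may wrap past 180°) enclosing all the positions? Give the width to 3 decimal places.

74.346°

Sort the longitudes: -163.493°, -151.219°, +134.435°, +135.394°, +174.193°, +176.085°.
Eastward gaps between consecutive values (wrapping around): 12.274°, 285.654°, 0.959°, 38.799°, 1.892°, 20.422°.
Largest gap = 285.654° ⇒ minimal covering band is its complement: 360° − 285.654° = 74.346°.
Band runs from +134.435° eastward to -151.219°, crossing the antimeridian.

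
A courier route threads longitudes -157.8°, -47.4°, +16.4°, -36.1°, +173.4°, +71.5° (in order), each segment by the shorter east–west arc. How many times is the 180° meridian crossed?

1

Leg 1: -157.8° → -47.4°, shortest Δλ = 110.4° (east) — does not cross 180°.
Leg 2: -47.4° → +16.4°, shortest Δλ = 63.8° (east) — does not cross 180°.
Leg 3: +16.4° → -36.1°, shortest Δλ = -52.5° (west) — does not cross 180°.
Leg 4: -36.1° → +173.4°, shortest Δλ = -150.5° (west) — crosses 180°.
Leg 5: +173.4° → +71.5°, shortest Δλ = -101.9° (west) — does not cross 180°.
Total crossings: 1.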